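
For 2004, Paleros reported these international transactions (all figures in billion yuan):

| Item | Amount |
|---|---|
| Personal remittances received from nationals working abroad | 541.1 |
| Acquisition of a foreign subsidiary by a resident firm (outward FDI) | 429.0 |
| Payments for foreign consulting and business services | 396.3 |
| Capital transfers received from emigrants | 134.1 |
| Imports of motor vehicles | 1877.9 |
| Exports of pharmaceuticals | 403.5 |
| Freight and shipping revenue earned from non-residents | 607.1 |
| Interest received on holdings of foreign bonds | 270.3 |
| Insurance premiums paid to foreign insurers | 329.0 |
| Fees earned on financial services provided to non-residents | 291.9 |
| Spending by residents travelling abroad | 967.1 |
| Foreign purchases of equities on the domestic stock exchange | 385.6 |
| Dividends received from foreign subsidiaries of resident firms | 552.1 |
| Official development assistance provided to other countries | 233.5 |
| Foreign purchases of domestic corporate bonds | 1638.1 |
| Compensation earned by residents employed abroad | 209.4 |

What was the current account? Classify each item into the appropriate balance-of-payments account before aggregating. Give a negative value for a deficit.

Goods: 403.5 - 1877.9 = -1474.4
Services: 291.9 - 329.0 + 607.1 - 967.1 - 396.3 = -793.4
Primary income: 552.1 + 209.4 + 270.3 = 1031.8
Secondary income: -233.5 + 541.1 = 307.6
Current account = (-1474.4) + (-793.4) + 1031.8 + 307.6 = -928.4
(Excluded from the current account — financial account: acquisition of a foreign subsidiary by a resident firm (outward FDI) 429.0, foreign purchases of equities on the domestic stock exchange 385.6, foreign purchases of domestic corporate bonds 1638.1; capital account: capital transfers received from emigrants 134.1.)

-928.4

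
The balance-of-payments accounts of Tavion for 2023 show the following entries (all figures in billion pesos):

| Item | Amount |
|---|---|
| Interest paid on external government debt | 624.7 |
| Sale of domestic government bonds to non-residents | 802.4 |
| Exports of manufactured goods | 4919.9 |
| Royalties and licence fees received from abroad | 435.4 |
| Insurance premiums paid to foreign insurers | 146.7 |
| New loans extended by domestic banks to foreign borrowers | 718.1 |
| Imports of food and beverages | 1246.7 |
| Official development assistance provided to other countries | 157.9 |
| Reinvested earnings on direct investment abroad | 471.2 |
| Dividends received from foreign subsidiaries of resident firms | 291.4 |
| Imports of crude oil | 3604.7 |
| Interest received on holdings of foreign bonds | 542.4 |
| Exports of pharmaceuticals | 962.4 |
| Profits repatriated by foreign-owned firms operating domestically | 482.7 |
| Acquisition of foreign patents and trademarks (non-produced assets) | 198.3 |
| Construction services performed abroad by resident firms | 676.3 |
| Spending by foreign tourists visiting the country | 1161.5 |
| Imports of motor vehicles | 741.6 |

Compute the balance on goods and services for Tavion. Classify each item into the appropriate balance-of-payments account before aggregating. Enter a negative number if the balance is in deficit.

2415.8

Goods: 4919.9 - 3604.7 - 1246.7 - 741.6 + 962.4 = 289.3
Services: -146.7 + 435.4 + 1161.5 + 676.3 = 2126.5
Trade balance = 289.3 + 2126.5 = 2415.8
(Excluded from the trade balance — primary income: interest paid on external government debt 624.7, reinvested earnings on direct investment abroad 471.2, dividends received from foreign subsidiaries of resident firms 291.4, interest received on holdings of foreign bonds 542.4, profits repatriated by foreign-owned firms operating domestically 482.7; financial account: sale of domestic government bonds to non-residents 802.4, new loans extended by domestic banks to foreign borrowers 718.1; secondary income: official development assistance provided to other countries 157.9; capital account: acquisition of foreign patents and trademarks (non-produced assets) 198.3.)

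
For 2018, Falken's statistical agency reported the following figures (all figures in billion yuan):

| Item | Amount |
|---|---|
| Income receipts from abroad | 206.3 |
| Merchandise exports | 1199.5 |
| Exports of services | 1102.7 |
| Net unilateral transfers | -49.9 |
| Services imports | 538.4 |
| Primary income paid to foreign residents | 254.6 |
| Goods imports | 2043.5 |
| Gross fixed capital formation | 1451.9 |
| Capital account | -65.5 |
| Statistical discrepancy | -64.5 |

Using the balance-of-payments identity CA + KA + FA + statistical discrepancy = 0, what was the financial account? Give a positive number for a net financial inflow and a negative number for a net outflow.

Goods balance = 1199.5 - 2043.5 = -844.0
Services balance = 1102.7 - 538.4 = 564.3
Trade balance (goods + services) = -844.0 + 564.3 = -279.7
Net primary income = 206.3 - 254.6 = -48.3
Net secondary income = -49.9
Current account = -279.7 + (-48.3) + (-49.9) = -377.9
Financial account = -(-377.9 + (-65.5) + (-64.5)) = 507.9

507.9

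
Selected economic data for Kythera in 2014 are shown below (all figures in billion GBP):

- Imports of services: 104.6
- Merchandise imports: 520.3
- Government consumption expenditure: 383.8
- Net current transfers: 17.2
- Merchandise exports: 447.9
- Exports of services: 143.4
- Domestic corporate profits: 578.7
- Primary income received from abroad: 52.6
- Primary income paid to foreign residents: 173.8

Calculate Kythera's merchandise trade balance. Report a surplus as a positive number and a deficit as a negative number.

-72.4

Goods balance = 447.9 - 520.3 = -72.4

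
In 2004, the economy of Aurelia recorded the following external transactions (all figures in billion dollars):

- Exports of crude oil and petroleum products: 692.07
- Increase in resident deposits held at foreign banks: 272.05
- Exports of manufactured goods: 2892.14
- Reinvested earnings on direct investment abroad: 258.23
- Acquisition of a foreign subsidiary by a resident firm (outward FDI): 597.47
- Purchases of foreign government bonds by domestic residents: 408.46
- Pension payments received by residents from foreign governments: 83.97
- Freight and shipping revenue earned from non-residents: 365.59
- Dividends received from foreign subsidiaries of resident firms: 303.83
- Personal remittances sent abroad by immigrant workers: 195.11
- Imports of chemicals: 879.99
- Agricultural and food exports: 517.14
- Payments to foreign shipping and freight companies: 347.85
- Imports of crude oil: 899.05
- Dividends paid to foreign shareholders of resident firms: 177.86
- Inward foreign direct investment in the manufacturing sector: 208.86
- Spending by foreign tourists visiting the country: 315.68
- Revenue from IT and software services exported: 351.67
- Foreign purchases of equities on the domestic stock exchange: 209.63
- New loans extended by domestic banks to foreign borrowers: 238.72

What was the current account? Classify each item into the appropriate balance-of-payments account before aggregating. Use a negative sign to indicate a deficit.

Goods: -879.99 + 692.07 + 2892.14 - 899.05 + 517.14 = 2322.31
Services: -347.85 + 365.59 + 351.67 + 315.68 = 685.09
Primary income: 258.23 - 177.86 + 303.83 = 384.20
Secondary income: -195.11 + 83.97 = -111.14
Current account = 2322.31 + 685.09 + 384.20 + (-111.14) = 3280.46
(Excluded from the current account — financial account: increase in resident deposits held at foreign banks 272.05, acquisition of a foreign subsidiary by a resident firm (outward FDI) 597.47, purchases of foreign government bonds by domestic residents 408.46, inward foreign direct investment in the manufacturing sector 208.86, foreign purchases of equities on the domestic stock exchange 209.63, new loans extended by domestic banks to foreign borrowers 238.72.)

3280.46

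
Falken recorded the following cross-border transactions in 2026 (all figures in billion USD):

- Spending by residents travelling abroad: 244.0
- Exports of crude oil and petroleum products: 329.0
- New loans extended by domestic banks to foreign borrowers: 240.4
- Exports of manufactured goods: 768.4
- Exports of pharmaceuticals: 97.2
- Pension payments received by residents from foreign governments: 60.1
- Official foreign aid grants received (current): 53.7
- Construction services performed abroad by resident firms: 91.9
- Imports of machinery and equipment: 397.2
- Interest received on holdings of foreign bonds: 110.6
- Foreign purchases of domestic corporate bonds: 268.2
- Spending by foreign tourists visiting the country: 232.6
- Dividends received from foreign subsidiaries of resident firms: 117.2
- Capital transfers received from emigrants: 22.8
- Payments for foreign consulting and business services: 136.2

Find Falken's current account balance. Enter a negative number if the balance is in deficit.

1083.3

Goods: 329.0 - 397.2 + 97.2 + 768.4 = 797.4
Services: -244.0 + 232.6 + 91.9 - 136.2 = -55.7
Primary income: 117.2 + 110.6 = 227.8
Secondary income: 53.7 + 60.1 = 113.8
Current account = 797.4 + (-55.7) + 227.8 + 113.8 = 1083.3
(Excluded from the current account — financial account: new loans extended by domestic banks to foreign borrowers 240.4, foreign purchases of domestic corporate bonds 268.2; capital account: capital transfers received from emigrants 22.8.)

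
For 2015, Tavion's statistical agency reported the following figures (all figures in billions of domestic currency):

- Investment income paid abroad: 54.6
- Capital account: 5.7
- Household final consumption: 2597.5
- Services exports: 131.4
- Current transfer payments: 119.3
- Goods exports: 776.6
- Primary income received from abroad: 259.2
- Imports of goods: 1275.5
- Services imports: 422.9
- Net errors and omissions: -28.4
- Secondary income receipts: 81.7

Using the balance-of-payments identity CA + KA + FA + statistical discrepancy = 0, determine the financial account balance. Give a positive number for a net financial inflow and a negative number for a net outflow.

Goods balance = 776.6 - 1275.5 = -498.9
Services balance = 131.4 - 422.9 = -291.5
Trade balance (goods + services) = -498.9 + (-291.5) = -790.4
Net primary income = 259.2 - 54.6 = 204.6
Net secondary income = 81.7 - 119.3 = -37.6
Current account = -790.4 + 204.6 + (-37.6) = -623.4
Financial account = -(-623.4 + 5.7 + (-28.4)) = 646.1

646.1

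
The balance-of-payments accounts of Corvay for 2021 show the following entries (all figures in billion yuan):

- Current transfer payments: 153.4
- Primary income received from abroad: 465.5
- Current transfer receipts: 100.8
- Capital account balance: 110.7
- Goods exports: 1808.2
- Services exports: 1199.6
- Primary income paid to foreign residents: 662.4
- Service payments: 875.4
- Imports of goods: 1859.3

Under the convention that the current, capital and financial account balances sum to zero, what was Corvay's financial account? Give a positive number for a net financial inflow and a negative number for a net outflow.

-134.3

Goods balance = 1808.2 - 1859.3 = -51.1
Services balance = 1199.6 - 875.4 = 324.2
Trade balance (goods + services) = -51.1 + 324.2 = 273.1
Net primary income = 465.5 - 662.4 = -196.9
Net secondary income = 100.8 - 153.4 = -52.6
Current account = 273.1 + (-196.9) + (-52.6) = 23.6
Financial account = -(23.6 + 110.7) = -134.3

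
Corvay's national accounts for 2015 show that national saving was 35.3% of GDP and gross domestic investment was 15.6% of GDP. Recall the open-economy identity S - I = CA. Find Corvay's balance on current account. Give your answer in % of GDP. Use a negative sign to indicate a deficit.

CA = S - I = 35.3 - 15.6 = 19.7

19.7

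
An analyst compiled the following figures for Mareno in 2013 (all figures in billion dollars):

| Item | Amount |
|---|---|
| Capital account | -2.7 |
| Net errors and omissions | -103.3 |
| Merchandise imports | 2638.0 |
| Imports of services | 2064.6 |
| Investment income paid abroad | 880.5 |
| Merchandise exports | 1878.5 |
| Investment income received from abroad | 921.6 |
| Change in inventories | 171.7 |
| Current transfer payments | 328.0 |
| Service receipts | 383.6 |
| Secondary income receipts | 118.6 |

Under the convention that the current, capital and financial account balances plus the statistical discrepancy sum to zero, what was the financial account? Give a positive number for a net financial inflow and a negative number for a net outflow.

Goods balance = 1878.5 - 2638.0 = -759.5
Services balance = 383.6 - 2064.6 = -1681.0
Trade balance (goods + services) = -759.5 + (-1681.0) = -2440.5
Net primary income = 921.6 - 880.5 = 41.1
Net secondary income = 118.6 - 328.0 = -209.4
Current account = -2440.5 + 41.1 + (-209.4) = -2608.8
Financial account = -(-2608.8 + (-2.7) + (-103.3)) = 2714.8

2714.8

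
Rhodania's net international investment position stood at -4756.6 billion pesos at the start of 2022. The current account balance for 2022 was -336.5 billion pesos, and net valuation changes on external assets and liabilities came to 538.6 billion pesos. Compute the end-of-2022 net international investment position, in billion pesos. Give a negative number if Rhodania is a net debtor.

-4554.5

Change in NIIP = current account + net valuation change = -336.5 + 538.6 = 202.1
End-of-year NIIP = -4756.6 + 202.1 = -4554.5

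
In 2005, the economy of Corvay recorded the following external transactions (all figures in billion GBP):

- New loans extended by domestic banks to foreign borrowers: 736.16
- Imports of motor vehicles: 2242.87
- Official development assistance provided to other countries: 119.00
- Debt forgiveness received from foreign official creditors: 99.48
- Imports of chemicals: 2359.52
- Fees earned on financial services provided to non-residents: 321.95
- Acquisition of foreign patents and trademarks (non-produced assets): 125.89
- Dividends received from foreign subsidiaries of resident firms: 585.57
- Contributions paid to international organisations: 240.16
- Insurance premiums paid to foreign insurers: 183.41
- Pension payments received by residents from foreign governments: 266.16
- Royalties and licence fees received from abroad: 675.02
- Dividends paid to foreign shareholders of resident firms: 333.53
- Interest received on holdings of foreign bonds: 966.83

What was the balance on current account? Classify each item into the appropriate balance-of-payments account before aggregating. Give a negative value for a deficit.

-2662.96

Goods: -2359.52 - 2242.87 = -4602.39
Services: 675.02 + 321.95 - 183.41 = 813.56
Primary income: -333.53 + 585.57 + 966.83 = 1218.87
Secondary income: -240.16 - 119.00 + 266.16 = -93.00
Current account = (-4602.39) + 813.56 + 1218.87 + (-93.00) = -2662.96
(Excluded from the current account — financial account: new loans extended by domestic banks to foreign borrowers 736.16; capital account: debt forgiveness received from foreign official creditors 99.48, acquisition of foreign patents and trademarks (non-produced assets) 125.89.)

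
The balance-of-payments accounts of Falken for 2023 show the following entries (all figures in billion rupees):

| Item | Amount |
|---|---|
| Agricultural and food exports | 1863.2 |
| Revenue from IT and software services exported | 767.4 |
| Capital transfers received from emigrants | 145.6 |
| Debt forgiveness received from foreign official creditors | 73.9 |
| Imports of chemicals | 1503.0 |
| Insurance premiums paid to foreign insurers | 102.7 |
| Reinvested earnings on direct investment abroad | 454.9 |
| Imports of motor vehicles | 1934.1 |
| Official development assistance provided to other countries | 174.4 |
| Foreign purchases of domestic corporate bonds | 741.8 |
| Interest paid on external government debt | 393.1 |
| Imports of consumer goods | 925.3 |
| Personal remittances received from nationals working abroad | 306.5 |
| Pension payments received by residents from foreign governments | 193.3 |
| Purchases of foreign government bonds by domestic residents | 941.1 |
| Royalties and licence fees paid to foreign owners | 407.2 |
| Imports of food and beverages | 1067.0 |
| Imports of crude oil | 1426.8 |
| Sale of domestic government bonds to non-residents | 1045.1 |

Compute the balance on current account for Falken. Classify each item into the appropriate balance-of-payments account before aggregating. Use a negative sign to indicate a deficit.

Goods: -925.3 - 1067.0 - 1426.8 - 1934.1 + 1863.2 - 1503.0 = -4993.0
Services: -407.2 + 767.4 - 102.7 = 257.5
Primary income: 454.9 - 393.1 = 61.8
Secondary income: 193.3 + 306.5 - 174.4 = 325.4
Current account = (-4993.0) + 257.5 + 61.8 + 325.4 = -4348.3
(Excluded from the current account — capital account: capital transfers received from emigrants 145.6, debt forgiveness received from foreign official creditors 73.9; financial account: foreign purchases of domestic corporate bonds 741.8, purchases of foreign government bonds by domestic residents 941.1, sale of domestic government bonds to non-residents 1045.1.)

-4348.3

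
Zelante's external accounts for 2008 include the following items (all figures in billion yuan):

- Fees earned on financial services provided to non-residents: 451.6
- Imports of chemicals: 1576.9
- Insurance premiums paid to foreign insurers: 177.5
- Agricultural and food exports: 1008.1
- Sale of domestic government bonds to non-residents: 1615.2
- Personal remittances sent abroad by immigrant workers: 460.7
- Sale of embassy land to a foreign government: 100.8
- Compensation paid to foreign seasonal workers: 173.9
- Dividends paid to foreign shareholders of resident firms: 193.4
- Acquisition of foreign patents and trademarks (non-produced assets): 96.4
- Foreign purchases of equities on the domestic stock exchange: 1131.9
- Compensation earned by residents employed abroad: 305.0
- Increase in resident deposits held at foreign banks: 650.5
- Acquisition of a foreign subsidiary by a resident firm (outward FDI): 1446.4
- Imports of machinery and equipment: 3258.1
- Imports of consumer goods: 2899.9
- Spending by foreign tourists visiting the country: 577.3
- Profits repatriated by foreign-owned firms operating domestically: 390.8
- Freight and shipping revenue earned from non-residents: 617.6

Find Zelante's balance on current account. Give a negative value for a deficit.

-6171.6

Goods: -3258.1 - 2899.9 - 1576.9 + 1008.1 = -6726.8
Services: 617.6 + 577.3 + 451.6 - 177.5 = 1469.0
Primary income: -173.9 - 193.4 - 390.8 + 305.0 = -453.1
Secondary income: -460.7
Current account = (-6726.8) + 1469.0 + (-453.1) + (-460.7) = -6171.6
(Excluded from the current account — financial account: sale of domestic government bonds to non-residents 1615.2, foreign purchases of equities on the domestic stock exchange 1131.9, increase in resident deposits held at foreign banks 650.5, acquisition of a foreign subsidiary by a resident firm (outward FDI) 1446.4; capital account: sale of embassy land to a foreign government 100.8, acquisition of foreign patents and trademarks (non-produced assets) 96.4.)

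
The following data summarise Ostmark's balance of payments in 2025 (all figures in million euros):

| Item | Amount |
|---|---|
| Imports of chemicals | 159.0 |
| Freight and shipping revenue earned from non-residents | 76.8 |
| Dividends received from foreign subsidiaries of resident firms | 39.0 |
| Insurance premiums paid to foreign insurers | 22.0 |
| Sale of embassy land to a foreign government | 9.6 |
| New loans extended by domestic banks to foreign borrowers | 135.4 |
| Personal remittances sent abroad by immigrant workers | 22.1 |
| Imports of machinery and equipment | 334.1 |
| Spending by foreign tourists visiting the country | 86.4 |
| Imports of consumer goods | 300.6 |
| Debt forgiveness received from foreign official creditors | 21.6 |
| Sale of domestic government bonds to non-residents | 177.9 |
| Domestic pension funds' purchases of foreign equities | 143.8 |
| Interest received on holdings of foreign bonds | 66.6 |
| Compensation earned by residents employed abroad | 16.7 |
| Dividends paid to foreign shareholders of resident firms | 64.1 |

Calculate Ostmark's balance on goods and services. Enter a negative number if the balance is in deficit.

-652.5

Goods: -159.0 - 334.1 - 300.6 = -793.7
Services: 76.8 - 22.0 + 86.4 = 141.2
Trade balance = -793.7 + 141.2 = -652.5
(Excluded from the trade balance — primary income: dividends received from foreign subsidiaries of resident firms 39.0, interest received on holdings of foreign bonds 66.6, compensation earned by residents employed abroad 16.7, dividends paid to foreign shareholders of resident firms 64.1; capital account: sale of embassy land to a foreign government 9.6, debt forgiveness received from foreign official creditors 21.6; financial account: new loans extended by domestic banks to foreign borrowers 135.4, sale of domestic government bonds to non-residents 177.9, domestic pension funds' purchases of foreign equities 143.8; secondary income: personal remittances sent abroad by immigrant workers 22.1.)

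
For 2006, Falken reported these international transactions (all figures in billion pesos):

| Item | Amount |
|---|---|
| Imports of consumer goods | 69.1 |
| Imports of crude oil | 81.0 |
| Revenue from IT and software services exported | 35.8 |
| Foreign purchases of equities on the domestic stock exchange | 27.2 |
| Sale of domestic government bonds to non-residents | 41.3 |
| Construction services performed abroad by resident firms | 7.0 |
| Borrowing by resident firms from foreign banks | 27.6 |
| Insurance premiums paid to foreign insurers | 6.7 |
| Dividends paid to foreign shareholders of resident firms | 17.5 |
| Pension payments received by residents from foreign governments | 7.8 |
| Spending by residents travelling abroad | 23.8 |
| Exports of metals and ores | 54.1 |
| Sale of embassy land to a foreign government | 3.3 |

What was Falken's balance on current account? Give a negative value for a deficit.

Goods: -69.1 - 81.0 + 54.1 = -96.0
Services: 35.8 - 23.8 + 7.0 - 6.7 = 12.3
Primary income: -17.5
Secondary income: 7.8
Current account = (-96.0) + 12.3 + (-17.5) + 7.8 = -93.4
(Excluded from the current account — financial account: foreign purchases of equities on the domestic stock exchange 27.2, sale of domestic government bonds to non-residents 41.3, borrowing by resident firms from foreign banks 27.6; capital account: sale of embassy land to a foreign government 3.3.)

-93.4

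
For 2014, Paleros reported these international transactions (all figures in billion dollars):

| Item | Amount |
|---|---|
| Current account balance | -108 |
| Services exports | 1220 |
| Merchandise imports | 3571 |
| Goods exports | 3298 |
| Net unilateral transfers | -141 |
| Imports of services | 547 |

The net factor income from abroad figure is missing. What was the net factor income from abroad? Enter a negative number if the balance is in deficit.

-367

Current account = goods balance + services balance + net primary income + net secondary income
Sum of the known components = 259
Net factor income from abroad = CA - (known components) = -108 - 259 = -367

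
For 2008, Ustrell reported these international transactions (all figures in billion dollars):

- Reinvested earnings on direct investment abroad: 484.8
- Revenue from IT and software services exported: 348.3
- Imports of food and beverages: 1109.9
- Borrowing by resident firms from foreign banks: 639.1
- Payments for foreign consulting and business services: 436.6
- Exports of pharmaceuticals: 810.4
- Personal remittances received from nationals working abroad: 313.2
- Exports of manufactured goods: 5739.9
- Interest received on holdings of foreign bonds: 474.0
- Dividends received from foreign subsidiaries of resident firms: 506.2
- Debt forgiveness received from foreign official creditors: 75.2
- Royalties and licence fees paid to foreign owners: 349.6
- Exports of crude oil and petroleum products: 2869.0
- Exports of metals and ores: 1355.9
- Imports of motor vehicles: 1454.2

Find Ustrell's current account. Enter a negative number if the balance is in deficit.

9551.4

Goods: -1454.2 + 5739.9 + 1355.9 + 2869.0 - 1109.9 + 810.4 = 8211.1
Services: 348.3 - 349.6 - 436.6 = -437.9
Primary income: 484.8 + 506.2 + 474.0 = 1465.0
Secondary income: 313.2
Current account = 8211.1 + (-437.9) + 1465.0 + 313.2 = 9551.4
(Excluded from the current account — financial account: borrowing by resident firms from foreign banks 639.1; capital account: debt forgiveness received from foreign official creditors 75.2.)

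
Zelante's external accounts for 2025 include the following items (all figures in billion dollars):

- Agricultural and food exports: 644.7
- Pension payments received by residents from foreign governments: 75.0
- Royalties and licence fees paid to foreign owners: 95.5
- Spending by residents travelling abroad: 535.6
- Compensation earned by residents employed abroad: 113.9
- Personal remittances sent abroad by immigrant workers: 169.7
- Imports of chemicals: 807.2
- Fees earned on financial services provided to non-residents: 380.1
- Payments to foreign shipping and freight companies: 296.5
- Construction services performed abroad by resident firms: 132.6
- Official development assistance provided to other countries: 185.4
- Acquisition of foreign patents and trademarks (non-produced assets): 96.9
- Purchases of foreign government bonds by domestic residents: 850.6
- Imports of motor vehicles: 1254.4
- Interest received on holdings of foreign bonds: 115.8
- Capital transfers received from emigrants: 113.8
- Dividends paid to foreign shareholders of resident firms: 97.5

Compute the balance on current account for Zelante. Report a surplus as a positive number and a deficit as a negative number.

-1979.7

Goods: -1254.4 - 807.2 + 644.7 = -1416.9
Services: 380.1 + 132.6 - 535.6 - 95.5 - 296.5 = -414.9
Primary income: 113.9 - 97.5 + 115.8 = 132.2
Secondary income: 75.0 - 185.4 - 169.7 = -280.1
Current account = (-1416.9) + (-414.9) + 132.2 + (-280.1) = -1979.7
(Excluded from the current account — capital account: acquisition of foreign patents and trademarks (non-produced assets) 96.9, capital transfers received from emigrants 113.8; financial account: purchases of foreign government bonds by domestic residents 850.6.)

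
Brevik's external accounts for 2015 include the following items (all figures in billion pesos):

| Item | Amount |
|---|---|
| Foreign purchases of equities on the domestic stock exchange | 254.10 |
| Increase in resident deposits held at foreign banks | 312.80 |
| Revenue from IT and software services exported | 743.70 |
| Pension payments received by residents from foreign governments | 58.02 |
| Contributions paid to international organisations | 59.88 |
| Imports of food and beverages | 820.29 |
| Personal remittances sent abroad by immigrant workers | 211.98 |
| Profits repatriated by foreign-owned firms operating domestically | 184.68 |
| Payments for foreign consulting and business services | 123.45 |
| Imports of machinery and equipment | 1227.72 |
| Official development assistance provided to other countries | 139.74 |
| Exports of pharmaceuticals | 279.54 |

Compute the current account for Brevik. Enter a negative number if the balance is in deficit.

-1686.48

Goods: -820.29 + 279.54 - 1227.72 = -1768.47
Services: 743.70 - 123.45 = 620.25
Primary income: -184.68
Secondary income: -211.98 + 58.02 - 59.88 - 139.74 = -353.58
Current account = (-1768.47) + 620.25 + (-184.68) + (-353.58) = -1686.48
(Excluded from the current account — financial account: foreign purchases of equities on the domestic stock exchange 254.10, increase in resident deposits held at foreign banks 312.80.)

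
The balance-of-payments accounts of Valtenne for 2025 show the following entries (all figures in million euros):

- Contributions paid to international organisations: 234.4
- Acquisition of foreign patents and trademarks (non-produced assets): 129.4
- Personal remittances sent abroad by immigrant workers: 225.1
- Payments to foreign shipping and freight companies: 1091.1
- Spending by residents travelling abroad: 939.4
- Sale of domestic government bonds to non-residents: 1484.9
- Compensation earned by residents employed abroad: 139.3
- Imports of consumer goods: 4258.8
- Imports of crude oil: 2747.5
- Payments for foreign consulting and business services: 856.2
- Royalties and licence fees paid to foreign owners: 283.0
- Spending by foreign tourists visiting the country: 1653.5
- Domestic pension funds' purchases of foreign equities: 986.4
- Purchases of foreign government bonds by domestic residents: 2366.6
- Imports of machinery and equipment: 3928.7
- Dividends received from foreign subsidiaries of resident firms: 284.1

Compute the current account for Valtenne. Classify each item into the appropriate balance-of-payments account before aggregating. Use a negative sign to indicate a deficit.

Goods: -3928.7 - 4258.8 - 2747.5 = -10935.0
Services: 1653.5 - 283.0 - 1091.1 - 856.2 - 939.4 = -1516.2
Primary income: 284.1 + 139.3 = 423.4
Secondary income: -225.1 - 234.4 = -459.5
Current account = (-10935.0) + (-1516.2) + 423.4 + (-459.5) = -12487.3
(Excluded from the current account — capital account: acquisition of foreign patents and trademarks (non-produced assets) 129.4; financial account: sale of domestic government bonds to non-residents 1484.9, domestic pension funds' purchases of foreign equities 986.4, purchases of foreign government bonds by domestic residents 2366.6.)

-12487.3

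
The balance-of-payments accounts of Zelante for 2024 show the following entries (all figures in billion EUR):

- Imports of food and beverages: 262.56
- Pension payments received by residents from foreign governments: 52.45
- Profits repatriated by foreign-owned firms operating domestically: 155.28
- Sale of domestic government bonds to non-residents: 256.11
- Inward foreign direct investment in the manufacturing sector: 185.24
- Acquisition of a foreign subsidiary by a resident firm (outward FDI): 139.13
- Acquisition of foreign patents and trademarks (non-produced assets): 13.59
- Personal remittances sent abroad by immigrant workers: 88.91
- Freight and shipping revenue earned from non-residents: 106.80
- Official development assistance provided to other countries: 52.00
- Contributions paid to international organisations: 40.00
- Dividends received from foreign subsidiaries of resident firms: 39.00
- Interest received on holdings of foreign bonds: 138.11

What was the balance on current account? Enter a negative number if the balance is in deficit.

-262.39

Goods: -262.56
Services: 106.80
Primary income: 39.00 + 138.11 - 155.28 = 21.83
Secondary income: -40.00 - 88.91 + 52.45 - 52.00 = -128.46
Current account = (-262.56) + 106.80 + 21.83 + (-128.46) = -262.39
(Excluded from the current account — financial account: sale of domestic government bonds to non-residents 256.11, inward foreign direct investment in the manufacturing sector 185.24, acquisition of a foreign subsidiary by a resident firm (outward FDI) 139.13; capital account: acquisition of foreign patents and trademarks (non-produced assets) 13.59.)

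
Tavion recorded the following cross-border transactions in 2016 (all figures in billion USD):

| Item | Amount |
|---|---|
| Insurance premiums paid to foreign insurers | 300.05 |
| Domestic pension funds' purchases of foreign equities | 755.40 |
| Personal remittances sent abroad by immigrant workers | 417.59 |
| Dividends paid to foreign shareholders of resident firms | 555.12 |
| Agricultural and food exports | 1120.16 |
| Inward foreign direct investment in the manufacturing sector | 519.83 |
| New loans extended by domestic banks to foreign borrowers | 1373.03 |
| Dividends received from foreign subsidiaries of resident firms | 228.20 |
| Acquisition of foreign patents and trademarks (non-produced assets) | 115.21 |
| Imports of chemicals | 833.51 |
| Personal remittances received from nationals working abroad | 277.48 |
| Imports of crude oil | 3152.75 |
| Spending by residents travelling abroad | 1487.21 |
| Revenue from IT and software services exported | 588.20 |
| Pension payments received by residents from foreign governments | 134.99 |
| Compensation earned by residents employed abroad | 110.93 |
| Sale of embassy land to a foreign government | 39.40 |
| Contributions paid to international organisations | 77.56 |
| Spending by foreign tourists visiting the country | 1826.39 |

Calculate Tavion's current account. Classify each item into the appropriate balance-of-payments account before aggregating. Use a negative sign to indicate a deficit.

Goods: 1120.16 - 3152.75 - 833.51 = -2866.10
Services: -300.05 - 1487.21 + 588.20 + 1826.39 = 627.33
Primary income: -555.12 + 110.93 + 228.20 = -215.99
Secondary income: -417.59 - 77.56 + 134.99 + 277.48 = -82.68
Current account = (-2866.10) + 627.33 + (-215.99) + (-82.68) = -2537.44
(Excluded from the current account — financial account: domestic pension funds' purchases of foreign equities 755.40, inward foreign direct investment in the manufacturing sector 519.83, new loans extended by domestic banks to foreign borrowers 1373.03; capital account: acquisition of foreign patents and trademarks (non-produced assets) 115.21, sale of embassy land to a foreign government 39.40.)

-2537.44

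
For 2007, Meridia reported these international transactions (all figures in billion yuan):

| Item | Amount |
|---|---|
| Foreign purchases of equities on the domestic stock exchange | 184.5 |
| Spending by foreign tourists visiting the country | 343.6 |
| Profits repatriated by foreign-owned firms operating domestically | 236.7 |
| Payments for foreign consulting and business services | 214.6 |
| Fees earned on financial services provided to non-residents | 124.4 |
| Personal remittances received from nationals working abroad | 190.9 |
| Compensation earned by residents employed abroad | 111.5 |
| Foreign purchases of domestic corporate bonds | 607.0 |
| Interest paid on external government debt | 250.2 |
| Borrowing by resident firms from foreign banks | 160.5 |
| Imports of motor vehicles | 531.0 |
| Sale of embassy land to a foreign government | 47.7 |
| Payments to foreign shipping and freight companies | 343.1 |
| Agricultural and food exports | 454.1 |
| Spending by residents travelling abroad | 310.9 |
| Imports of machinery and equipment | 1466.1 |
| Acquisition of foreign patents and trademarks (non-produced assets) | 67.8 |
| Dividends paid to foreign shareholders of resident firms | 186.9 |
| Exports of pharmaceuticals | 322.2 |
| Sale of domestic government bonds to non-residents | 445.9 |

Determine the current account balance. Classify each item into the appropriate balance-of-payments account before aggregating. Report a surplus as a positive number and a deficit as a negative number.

Goods: -1466.1 + 322.2 + 454.1 - 531.0 = -1220.8
Services: -214.6 - 310.9 + 124.4 - 343.1 + 343.6 = -400.6
Primary income: 111.5 - 186.9 - 236.7 - 250.2 = -562.3
Secondary income: 190.9
Current account = (-1220.8) + (-400.6) + (-562.3) + 190.9 = -1992.8
(Excluded from the current account — financial account: foreign purchases of equities on the domestic stock exchange 184.5, foreign purchases of domestic corporate bonds 607.0, borrowing by resident firms from foreign banks 160.5, sale of domestic government bonds to non-residents 445.9; capital account: sale of embassy land to a foreign government 47.7, acquisition of foreign patents and trademarks (non-produced assets) 67.8.)

-1992.8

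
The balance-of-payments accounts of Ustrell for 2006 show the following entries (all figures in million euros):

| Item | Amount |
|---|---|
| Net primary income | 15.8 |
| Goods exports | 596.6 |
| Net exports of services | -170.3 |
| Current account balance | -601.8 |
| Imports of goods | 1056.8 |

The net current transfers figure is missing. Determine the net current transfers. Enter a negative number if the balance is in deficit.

Current account = goods balance + services balance + net primary income + net secondary income
Sum of the known components = -614.7
Net current transfers = CA - (known components) = -601.8 - (-614.7) = 12.9

12.9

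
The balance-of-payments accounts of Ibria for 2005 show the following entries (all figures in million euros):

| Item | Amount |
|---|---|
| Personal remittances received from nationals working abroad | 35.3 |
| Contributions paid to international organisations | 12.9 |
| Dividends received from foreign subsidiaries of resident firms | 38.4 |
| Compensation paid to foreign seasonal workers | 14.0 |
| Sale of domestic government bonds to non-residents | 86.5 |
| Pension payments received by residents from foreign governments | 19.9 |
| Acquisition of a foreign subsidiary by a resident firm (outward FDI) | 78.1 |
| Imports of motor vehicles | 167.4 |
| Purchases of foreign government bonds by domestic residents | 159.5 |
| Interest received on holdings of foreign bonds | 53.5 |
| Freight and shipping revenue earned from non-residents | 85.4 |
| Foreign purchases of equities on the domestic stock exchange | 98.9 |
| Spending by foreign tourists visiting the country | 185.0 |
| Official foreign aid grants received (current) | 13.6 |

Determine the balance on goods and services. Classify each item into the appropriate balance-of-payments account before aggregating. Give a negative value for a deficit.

Goods: -167.4
Services: 185.0 + 85.4 = 270.4
Trade balance = -167.4 + 270.4 = 103.0
(Excluded from the trade balance — secondary income: personal remittances received from nationals working abroad 35.3, contributions paid to international organisations 12.9, pension payments received by residents from foreign governments 19.9, official foreign aid grants received (current) 13.6; primary income: dividends received from foreign subsidiaries of resident firms 38.4, compensation paid to foreign seasonal workers 14.0, interest received on holdings of foreign bonds 53.5; financial account: sale of domestic government bonds to non-residents 86.5, acquisition of a foreign subsidiary by a resident firm (outward FDI) 78.1, purchases of foreign government bonds by domestic residents 159.5, foreign purchases of equities on the domestic stock exchange 98.9.)

103.0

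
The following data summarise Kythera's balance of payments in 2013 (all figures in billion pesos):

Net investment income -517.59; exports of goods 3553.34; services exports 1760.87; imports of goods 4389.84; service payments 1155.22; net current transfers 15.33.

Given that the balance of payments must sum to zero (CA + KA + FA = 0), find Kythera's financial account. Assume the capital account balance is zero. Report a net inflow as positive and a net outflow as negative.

733.11

Goods balance = 3553.34 - 4389.84 = -836.50
Services balance = 1760.87 - 1155.22 = 605.65
Trade balance (goods + services) = -836.50 + 605.65 = -230.85
Net primary income = -517.59
Net secondary income = 15.33
Current account = -230.85 + (-517.59) + 15.33 = -733.11
Financial account = -(-733.11) = 733.11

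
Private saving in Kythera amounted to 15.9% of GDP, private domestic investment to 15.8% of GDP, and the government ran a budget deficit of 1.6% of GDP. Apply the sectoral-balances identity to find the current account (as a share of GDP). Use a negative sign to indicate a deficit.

By the sectoral-balances identity, CA = (S_private - I) + (T - G).
Private balance = 15.9 - 15.8 = 0.1
Government balance (T - G) = -1.6
CA = 0.1 + (-1.6) = -1.5

-1.5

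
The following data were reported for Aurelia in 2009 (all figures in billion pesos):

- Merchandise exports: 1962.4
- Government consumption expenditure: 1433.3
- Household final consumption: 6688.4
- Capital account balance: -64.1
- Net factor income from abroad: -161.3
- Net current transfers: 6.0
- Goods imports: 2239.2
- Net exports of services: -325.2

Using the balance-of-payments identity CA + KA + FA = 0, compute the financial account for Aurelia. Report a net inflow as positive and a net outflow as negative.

Goods balance = 1962.4 - 2239.2 = -276.8
Services balance = -325.2
Trade balance (goods + services) = -276.8 + (-325.2) = -602.0
Net primary income = -161.3
Net secondary income = 6.0
Current account = -602.0 + (-161.3) + 6.0 = -757.3
Financial account = -(-757.3 + (-64.1)) = 821.4

821.4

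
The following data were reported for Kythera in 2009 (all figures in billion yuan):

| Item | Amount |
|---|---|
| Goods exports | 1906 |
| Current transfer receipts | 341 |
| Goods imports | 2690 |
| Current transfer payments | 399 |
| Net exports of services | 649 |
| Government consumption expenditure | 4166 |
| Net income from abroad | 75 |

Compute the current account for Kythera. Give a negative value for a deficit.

Goods balance = 1906 - 2690 = -784
Services balance = 649
Trade balance (goods + services) = -784 + 649 = -135
Net primary income = 75
Net secondary income = 341 - 399 = -58
Current account = -135 + 75 + (-58) = -118

-118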